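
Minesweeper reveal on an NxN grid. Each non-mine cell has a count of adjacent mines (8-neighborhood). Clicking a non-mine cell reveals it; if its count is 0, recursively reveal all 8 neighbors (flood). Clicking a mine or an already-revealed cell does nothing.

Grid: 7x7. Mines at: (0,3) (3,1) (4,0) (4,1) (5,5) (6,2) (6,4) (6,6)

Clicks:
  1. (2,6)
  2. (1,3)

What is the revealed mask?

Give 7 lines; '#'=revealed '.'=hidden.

Answer: ....###
..#####
..#####
..#####
..#####
..###..
.......

Derivation:
Click 1 (2,6) count=0: revealed 26 new [(0,4) (0,5) (0,6) (1,2) (1,3) (1,4) (1,5) (1,6) (2,2) (2,3) (2,4) (2,5) (2,6) (3,2) (3,3) (3,4) (3,5) (3,6) (4,2) (4,3) (4,4) (4,5) (4,6) (5,2) (5,3) (5,4)] -> total=26
Click 2 (1,3) count=1: revealed 0 new [(none)] -> total=26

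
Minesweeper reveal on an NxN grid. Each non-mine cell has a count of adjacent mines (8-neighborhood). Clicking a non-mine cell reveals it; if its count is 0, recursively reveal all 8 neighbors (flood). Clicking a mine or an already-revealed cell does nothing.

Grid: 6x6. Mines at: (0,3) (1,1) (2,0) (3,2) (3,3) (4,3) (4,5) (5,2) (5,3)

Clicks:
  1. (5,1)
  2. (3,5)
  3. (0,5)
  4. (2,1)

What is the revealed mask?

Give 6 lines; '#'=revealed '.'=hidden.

Click 1 (5,1) count=1: revealed 1 new [(5,1)] -> total=1
Click 2 (3,5) count=1: revealed 1 new [(3,5)] -> total=2
Click 3 (0,5) count=0: revealed 7 new [(0,4) (0,5) (1,4) (1,5) (2,4) (2,5) (3,4)] -> total=9
Click 4 (2,1) count=3: revealed 1 new [(2,1)] -> total=10

Answer: ....##
....##
.#..##
....##
......
.#....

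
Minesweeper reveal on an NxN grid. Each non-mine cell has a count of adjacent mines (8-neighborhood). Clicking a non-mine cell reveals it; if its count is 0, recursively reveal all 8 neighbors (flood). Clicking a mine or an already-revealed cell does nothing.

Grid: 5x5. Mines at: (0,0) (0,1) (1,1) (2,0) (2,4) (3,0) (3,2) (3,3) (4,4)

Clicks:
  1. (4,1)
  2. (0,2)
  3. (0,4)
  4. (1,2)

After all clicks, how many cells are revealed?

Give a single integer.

Click 1 (4,1) count=2: revealed 1 new [(4,1)] -> total=1
Click 2 (0,2) count=2: revealed 1 new [(0,2)] -> total=2
Click 3 (0,4) count=0: revealed 5 new [(0,3) (0,4) (1,2) (1,3) (1,4)] -> total=7
Click 4 (1,2) count=2: revealed 0 new [(none)] -> total=7

Answer: 7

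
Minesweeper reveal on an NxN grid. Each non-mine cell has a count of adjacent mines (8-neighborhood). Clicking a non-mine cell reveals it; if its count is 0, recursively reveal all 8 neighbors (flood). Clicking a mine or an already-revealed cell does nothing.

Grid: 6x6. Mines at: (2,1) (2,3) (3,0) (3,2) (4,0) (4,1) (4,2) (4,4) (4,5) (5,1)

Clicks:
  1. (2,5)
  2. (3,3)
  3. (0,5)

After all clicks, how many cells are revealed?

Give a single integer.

Answer: 17

Derivation:
Click 1 (2,5) count=0: revealed 16 new [(0,0) (0,1) (0,2) (0,3) (0,4) (0,5) (1,0) (1,1) (1,2) (1,3) (1,4) (1,5) (2,4) (2,5) (3,4) (3,5)] -> total=16
Click 2 (3,3) count=4: revealed 1 new [(3,3)] -> total=17
Click 3 (0,5) count=0: revealed 0 new [(none)] -> total=17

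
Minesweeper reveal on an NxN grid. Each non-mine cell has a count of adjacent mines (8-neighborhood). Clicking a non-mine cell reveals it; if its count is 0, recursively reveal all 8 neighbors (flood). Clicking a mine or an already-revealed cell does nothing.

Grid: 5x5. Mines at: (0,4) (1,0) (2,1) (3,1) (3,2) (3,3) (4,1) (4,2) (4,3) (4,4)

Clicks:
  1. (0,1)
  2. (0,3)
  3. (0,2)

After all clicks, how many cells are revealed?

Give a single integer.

Answer: 6

Derivation:
Click 1 (0,1) count=1: revealed 1 new [(0,1)] -> total=1
Click 2 (0,3) count=1: revealed 1 new [(0,3)] -> total=2
Click 3 (0,2) count=0: revealed 4 new [(0,2) (1,1) (1,2) (1,3)] -> total=6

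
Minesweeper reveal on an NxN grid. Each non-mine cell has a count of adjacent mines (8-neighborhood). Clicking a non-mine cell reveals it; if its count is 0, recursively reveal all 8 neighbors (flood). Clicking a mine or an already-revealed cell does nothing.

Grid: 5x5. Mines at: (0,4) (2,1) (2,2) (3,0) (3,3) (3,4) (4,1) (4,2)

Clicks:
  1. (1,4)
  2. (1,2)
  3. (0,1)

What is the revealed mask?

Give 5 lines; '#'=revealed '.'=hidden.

Click 1 (1,4) count=1: revealed 1 new [(1,4)] -> total=1
Click 2 (1,2) count=2: revealed 1 new [(1,2)] -> total=2
Click 3 (0,1) count=0: revealed 7 new [(0,0) (0,1) (0,2) (0,3) (1,0) (1,1) (1,3)] -> total=9

Answer: ####.
#####
.....
.....
.....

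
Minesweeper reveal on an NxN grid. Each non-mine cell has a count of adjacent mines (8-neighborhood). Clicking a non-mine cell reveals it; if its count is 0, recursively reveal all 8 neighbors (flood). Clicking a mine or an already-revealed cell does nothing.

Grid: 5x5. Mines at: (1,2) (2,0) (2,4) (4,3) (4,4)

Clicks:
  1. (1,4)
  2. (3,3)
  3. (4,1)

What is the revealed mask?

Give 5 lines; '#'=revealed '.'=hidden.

Answer: .....
....#
.....
####.
###..

Derivation:
Click 1 (1,4) count=1: revealed 1 new [(1,4)] -> total=1
Click 2 (3,3) count=3: revealed 1 new [(3,3)] -> total=2
Click 3 (4,1) count=0: revealed 6 new [(3,0) (3,1) (3,2) (4,0) (4,1) (4,2)] -> total=8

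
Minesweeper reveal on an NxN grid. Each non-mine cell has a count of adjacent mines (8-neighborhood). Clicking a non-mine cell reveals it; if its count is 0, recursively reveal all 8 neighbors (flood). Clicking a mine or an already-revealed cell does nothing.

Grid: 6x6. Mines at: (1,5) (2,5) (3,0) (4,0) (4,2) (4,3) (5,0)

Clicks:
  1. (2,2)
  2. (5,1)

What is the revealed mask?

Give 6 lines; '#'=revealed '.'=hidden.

Answer: #####.
#####.
#####.
.####.
......
.#....

Derivation:
Click 1 (2,2) count=0: revealed 19 new [(0,0) (0,1) (0,2) (0,3) (0,4) (1,0) (1,1) (1,2) (1,3) (1,4) (2,0) (2,1) (2,2) (2,3) (2,4) (3,1) (3,2) (3,3) (3,4)] -> total=19
Click 2 (5,1) count=3: revealed 1 new [(5,1)] -> total=20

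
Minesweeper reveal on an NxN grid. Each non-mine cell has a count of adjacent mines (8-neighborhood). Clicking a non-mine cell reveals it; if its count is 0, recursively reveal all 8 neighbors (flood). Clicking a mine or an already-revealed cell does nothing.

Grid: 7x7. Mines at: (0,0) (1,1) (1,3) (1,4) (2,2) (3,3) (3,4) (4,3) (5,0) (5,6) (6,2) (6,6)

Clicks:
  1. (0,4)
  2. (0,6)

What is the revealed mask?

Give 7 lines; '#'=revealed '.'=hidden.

Click 1 (0,4) count=2: revealed 1 new [(0,4)] -> total=1
Click 2 (0,6) count=0: revealed 10 new [(0,5) (0,6) (1,5) (1,6) (2,5) (2,6) (3,5) (3,6) (4,5) (4,6)] -> total=11

Answer: ....###
.....##
.....##
.....##
.....##
.......
.......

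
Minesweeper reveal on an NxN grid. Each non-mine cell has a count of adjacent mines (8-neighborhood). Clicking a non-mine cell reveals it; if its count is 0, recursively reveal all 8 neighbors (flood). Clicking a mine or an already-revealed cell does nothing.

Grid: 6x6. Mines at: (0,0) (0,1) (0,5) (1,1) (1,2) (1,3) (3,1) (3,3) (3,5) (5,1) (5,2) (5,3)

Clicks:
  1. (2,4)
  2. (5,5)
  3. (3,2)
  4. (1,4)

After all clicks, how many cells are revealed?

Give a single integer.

Answer: 7

Derivation:
Click 1 (2,4) count=3: revealed 1 new [(2,4)] -> total=1
Click 2 (5,5) count=0: revealed 4 new [(4,4) (4,5) (5,4) (5,5)] -> total=5
Click 3 (3,2) count=2: revealed 1 new [(3,2)] -> total=6
Click 4 (1,4) count=2: revealed 1 new [(1,4)] -> total=7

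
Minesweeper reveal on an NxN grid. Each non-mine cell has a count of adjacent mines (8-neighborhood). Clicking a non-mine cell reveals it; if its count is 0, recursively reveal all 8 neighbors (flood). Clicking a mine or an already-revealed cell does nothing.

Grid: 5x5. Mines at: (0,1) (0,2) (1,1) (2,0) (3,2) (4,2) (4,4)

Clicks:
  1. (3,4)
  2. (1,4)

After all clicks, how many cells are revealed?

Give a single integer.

Answer: 8

Derivation:
Click 1 (3,4) count=1: revealed 1 new [(3,4)] -> total=1
Click 2 (1,4) count=0: revealed 7 new [(0,3) (0,4) (1,3) (1,4) (2,3) (2,4) (3,3)] -> total=8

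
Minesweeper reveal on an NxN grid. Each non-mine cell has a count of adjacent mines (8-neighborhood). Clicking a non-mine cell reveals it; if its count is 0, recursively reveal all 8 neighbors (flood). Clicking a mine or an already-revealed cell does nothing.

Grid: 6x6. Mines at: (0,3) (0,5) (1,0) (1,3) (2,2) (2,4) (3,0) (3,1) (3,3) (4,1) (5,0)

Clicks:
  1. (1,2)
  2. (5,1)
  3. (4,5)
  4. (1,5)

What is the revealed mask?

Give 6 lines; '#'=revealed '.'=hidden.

Answer: ......
..#..#
......
....##
..####
.#####

Derivation:
Click 1 (1,2) count=3: revealed 1 new [(1,2)] -> total=1
Click 2 (5,1) count=2: revealed 1 new [(5,1)] -> total=2
Click 3 (4,5) count=0: revealed 10 new [(3,4) (3,5) (4,2) (4,3) (4,4) (4,5) (5,2) (5,3) (5,4) (5,5)] -> total=12
Click 4 (1,5) count=2: revealed 1 new [(1,5)] -> total=13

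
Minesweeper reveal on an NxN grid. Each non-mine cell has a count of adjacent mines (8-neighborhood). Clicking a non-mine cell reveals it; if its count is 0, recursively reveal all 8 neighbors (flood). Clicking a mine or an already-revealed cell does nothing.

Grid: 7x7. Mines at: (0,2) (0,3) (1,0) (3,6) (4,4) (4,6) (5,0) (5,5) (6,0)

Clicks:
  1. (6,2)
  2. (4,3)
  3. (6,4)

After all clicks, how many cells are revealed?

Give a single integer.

Answer: 34

Derivation:
Click 1 (6,2) count=0: revealed 34 new [(0,4) (0,5) (0,6) (1,1) (1,2) (1,3) (1,4) (1,5) (1,6) (2,0) (2,1) (2,2) (2,3) (2,4) (2,5) (2,6) (3,0) (3,1) (3,2) (3,3) (3,4) (3,5) (4,0) (4,1) (4,2) (4,3) (5,1) (5,2) (5,3) (5,4) (6,1) (6,2) (6,3) (6,4)] -> total=34
Click 2 (4,3) count=1: revealed 0 new [(none)] -> total=34
Click 3 (6,4) count=1: revealed 0 new [(none)] -> total=34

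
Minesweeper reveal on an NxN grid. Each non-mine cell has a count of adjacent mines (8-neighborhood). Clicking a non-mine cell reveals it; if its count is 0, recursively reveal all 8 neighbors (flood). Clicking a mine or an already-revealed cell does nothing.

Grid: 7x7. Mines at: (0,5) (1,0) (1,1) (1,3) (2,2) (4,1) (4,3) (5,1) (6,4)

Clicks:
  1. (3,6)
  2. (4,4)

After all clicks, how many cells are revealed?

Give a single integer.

Answer: 17

Derivation:
Click 1 (3,6) count=0: revealed 17 new [(1,4) (1,5) (1,6) (2,4) (2,5) (2,6) (3,4) (3,5) (3,6) (4,4) (4,5) (4,6) (5,4) (5,5) (5,6) (6,5) (6,6)] -> total=17
Click 2 (4,4) count=1: revealed 0 new [(none)] -> total=17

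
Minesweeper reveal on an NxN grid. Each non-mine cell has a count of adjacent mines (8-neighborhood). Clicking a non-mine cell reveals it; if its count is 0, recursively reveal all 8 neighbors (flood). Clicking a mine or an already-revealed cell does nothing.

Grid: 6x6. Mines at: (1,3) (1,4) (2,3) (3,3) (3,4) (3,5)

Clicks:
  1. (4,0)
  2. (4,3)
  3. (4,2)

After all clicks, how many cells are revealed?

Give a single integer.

Click 1 (4,0) count=0: revealed 24 new [(0,0) (0,1) (0,2) (1,0) (1,1) (1,2) (2,0) (2,1) (2,2) (3,0) (3,1) (3,2) (4,0) (4,1) (4,2) (4,3) (4,4) (4,5) (5,0) (5,1) (5,2) (5,3) (5,4) (5,5)] -> total=24
Click 2 (4,3) count=2: revealed 0 new [(none)] -> total=24
Click 3 (4,2) count=1: revealed 0 new [(none)] -> total=24

Answer: 24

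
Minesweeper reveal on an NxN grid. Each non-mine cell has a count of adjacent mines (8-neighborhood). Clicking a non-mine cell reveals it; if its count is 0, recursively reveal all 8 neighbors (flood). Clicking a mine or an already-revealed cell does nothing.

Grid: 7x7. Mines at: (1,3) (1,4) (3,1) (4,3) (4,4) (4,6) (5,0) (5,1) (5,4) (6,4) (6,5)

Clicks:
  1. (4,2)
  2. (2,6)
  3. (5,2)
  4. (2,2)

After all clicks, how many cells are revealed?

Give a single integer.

Answer: 11

Derivation:
Click 1 (4,2) count=3: revealed 1 new [(4,2)] -> total=1
Click 2 (2,6) count=0: revealed 8 new [(0,5) (0,6) (1,5) (1,6) (2,5) (2,6) (3,5) (3,6)] -> total=9
Click 3 (5,2) count=2: revealed 1 new [(5,2)] -> total=10
Click 4 (2,2) count=2: revealed 1 new [(2,2)] -> total=11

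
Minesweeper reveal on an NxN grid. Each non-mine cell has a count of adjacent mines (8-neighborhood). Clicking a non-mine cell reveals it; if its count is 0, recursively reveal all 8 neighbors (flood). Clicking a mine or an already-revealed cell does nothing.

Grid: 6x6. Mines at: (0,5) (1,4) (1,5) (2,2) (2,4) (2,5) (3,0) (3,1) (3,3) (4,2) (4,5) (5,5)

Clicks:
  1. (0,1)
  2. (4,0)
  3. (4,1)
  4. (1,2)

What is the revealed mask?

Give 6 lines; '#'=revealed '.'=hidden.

Click 1 (0,1) count=0: revealed 10 new [(0,0) (0,1) (0,2) (0,3) (1,0) (1,1) (1,2) (1,3) (2,0) (2,1)] -> total=10
Click 2 (4,0) count=2: revealed 1 new [(4,0)] -> total=11
Click 3 (4,1) count=3: revealed 1 new [(4,1)] -> total=12
Click 4 (1,2) count=1: revealed 0 new [(none)] -> total=12

Answer: ####..
####..
##....
......
##....
......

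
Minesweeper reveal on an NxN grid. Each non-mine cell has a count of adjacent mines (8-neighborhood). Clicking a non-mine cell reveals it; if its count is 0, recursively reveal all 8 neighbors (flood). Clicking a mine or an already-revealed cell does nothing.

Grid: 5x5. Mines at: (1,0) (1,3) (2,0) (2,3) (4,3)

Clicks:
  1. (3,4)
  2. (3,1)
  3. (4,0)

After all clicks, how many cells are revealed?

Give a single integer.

Answer: 7

Derivation:
Click 1 (3,4) count=2: revealed 1 new [(3,4)] -> total=1
Click 2 (3,1) count=1: revealed 1 new [(3,1)] -> total=2
Click 3 (4,0) count=0: revealed 5 new [(3,0) (3,2) (4,0) (4,1) (4,2)] -> total=7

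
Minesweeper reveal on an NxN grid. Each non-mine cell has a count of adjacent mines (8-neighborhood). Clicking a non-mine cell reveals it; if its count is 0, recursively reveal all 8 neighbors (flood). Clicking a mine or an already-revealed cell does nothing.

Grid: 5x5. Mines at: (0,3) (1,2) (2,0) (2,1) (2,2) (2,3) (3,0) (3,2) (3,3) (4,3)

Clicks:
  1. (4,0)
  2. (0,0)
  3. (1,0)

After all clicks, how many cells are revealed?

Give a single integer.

Answer: 5

Derivation:
Click 1 (4,0) count=1: revealed 1 new [(4,0)] -> total=1
Click 2 (0,0) count=0: revealed 4 new [(0,0) (0,1) (1,0) (1,1)] -> total=5
Click 3 (1,0) count=2: revealed 0 new [(none)] -> total=5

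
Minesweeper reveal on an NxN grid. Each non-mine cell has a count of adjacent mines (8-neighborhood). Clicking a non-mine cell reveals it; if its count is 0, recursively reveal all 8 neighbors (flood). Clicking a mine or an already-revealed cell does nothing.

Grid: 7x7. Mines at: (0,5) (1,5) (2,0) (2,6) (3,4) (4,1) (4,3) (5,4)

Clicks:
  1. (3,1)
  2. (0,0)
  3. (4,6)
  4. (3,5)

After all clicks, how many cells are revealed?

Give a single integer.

Answer: 25

Derivation:
Click 1 (3,1) count=2: revealed 1 new [(3,1)] -> total=1
Click 2 (0,0) count=0: revealed 16 new [(0,0) (0,1) (0,2) (0,3) (0,4) (1,0) (1,1) (1,2) (1,3) (1,4) (2,1) (2,2) (2,3) (2,4) (3,2) (3,3)] -> total=17
Click 3 (4,6) count=0: revealed 8 new [(3,5) (3,6) (4,5) (4,6) (5,5) (5,6) (6,5) (6,6)] -> total=25
Click 4 (3,5) count=2: revealed 0 new [(none)] -> total=25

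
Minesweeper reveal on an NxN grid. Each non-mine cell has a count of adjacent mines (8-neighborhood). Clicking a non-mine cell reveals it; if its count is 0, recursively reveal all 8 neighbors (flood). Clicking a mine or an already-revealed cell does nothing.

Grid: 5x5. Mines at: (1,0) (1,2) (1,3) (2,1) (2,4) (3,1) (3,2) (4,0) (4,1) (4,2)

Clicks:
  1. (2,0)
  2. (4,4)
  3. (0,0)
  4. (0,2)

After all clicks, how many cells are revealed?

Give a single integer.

Click 1 (2,0) count=3: revealed 1 new [(2,0)] -> total=1
Click 2 (4,4) count=0: revealed 4 new [(3,3) (3,4) (4,3) (4,4)] -> total=5
Click 3 (0,0) count=1: revealed 1 new [(0,0)] -> total=6
Click 4 (0,2) count=2: revealed 1 new [(0,2)] -> total=7

Answer: 7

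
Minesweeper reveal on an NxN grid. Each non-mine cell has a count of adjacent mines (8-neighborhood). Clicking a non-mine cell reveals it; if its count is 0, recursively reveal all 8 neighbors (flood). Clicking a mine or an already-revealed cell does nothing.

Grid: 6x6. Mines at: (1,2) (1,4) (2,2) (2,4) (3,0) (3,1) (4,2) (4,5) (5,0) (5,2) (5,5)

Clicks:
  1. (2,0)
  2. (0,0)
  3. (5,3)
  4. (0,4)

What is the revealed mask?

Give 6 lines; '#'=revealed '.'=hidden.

Click 1 (2,0) count=2: revealed 1 new [(2,0)] -> total=1
Click 2 (0,0) count=0: revealed 5 new [(0,0) (0,1) (1,0) (1,1) (2,1)] -> total=6
Click 3 (5,3) count=2: revealed 1 new [(5,3)] -> total=7
Click 4 (0,4) count=1: revealed 1 new [(0,4)] -> total=8

Answer: ##..#.
##....
##....
......
......
...#..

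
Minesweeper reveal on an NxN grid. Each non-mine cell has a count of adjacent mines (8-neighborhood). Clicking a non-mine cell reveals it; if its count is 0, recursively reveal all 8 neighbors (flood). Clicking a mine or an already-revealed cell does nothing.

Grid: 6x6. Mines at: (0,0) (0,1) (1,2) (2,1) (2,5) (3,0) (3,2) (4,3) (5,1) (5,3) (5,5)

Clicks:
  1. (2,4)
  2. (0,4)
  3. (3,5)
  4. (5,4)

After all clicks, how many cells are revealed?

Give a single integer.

Answer: 9

Derivation:
Click 1 (2,4) count=1: revealed 1 new [(2,4)] -> total=1
Click 2 (0,4) count=0: revealed 6 new [(0,3) (0,4) (0,5) (1,3) (1,4) (1,5)] -> total=7
Click 3 (3,5) count=1: revealed 1 new [(3,5)] -> total=8
Click 4 (5,4) count=3: revealed 1 new [(5,4)] -> total=9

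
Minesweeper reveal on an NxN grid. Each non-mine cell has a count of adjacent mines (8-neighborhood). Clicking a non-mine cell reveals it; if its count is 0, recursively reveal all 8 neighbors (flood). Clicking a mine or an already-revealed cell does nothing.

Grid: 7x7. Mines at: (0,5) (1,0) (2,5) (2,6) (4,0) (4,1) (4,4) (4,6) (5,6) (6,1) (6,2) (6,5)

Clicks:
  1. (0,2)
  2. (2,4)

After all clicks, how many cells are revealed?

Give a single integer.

Answer: 16

Derivation:
Click 1 (0,2) count=0: revealed 16 new [(0,1) (0,2) (0,3) (0,4) (1,1) (1,2) (1,3) (1,4) (2,1) (2,2) (2,3) (2,4) (3,1) (3,2) (3,3) (3,4)] -> total=16
Click 2 (2,4) count=1: revealed 0 new [(none)] -> total=16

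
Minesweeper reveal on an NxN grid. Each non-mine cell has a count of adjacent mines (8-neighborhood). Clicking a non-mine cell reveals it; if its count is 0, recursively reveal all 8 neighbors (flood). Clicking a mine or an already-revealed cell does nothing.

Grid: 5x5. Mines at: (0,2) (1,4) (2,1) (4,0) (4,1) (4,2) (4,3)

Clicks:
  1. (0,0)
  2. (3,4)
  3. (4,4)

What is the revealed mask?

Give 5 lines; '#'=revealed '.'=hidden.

Answer: ##...
##...
.....
....#
....#

Derivation:
Click 1 (0,0) count=0: revealed 4 new [(0,0) (0,1) (1,0) (1,1)] -> total=4
Click 2 (3,4) count=1: revealed 1 new [(3,4)] -> total=5
Click 3 (4,4) count=1: revealed 1 new [(4,4)] -> total=6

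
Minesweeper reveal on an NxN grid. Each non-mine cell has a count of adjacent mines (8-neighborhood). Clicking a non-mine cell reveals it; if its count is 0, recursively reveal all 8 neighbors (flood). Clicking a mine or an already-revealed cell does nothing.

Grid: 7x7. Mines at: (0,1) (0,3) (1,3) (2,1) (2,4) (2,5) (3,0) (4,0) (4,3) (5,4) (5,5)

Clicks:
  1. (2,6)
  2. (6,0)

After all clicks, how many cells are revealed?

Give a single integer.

Answer: 9

Derivation:
Click 1 (2,6) count=1: revealed 1 new [(2,6)] -> total=1
Click 2 (6,0) count=0: revealed 8 new [(5,0) (5,1) (5,2) (5,3) (6,0) (6,1) (6,2) (6,3)] -> total=9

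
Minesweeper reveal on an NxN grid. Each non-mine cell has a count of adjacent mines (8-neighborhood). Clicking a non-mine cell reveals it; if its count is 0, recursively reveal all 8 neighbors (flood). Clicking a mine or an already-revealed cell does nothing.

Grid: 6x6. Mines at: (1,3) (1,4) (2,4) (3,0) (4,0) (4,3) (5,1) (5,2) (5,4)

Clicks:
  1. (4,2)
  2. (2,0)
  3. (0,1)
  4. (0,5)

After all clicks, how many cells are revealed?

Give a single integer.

Answer: 11

Derivation:
Click 1 (4,2) count=3: revealed 1 new [(4,2)] -> total=1
Click 2 (2,0) count=1: revealed 1 new [(2,0)] -> total=2
Click 3 (0,1) count=0: revealed 8 new [(0,0) (0,1) (0,2) (1,0) (1,1) (1,2) (2,1) (2,2)] -> total=10
Click 4 (0,5) count=1: revealed 1 new [(0,5)] -> total=11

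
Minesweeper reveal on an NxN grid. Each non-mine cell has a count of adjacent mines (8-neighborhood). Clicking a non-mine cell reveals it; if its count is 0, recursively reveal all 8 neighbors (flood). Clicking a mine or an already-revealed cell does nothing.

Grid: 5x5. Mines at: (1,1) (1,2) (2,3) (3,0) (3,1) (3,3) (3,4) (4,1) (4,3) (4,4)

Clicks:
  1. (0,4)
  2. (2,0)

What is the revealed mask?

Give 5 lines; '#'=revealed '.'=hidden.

Click 1 (0,4) count=0: revealed 4 new [(0,3) (0,4) (1,3) (1,4)] -> total=4
Click 2 (2,0) count=3: revealed 1 new [(2,0)] -> total=5

Answer: ...##
...##
#....
.....
.....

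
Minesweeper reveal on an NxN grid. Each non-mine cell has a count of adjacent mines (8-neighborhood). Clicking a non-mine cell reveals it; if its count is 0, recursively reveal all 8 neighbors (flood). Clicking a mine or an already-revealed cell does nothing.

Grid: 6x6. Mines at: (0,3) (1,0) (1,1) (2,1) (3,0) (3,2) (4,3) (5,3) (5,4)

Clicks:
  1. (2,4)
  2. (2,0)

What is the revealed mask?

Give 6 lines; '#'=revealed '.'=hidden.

Answer: ....##
...###
#..###
...###
....##
......

Derivation:
Click 1 (2,4) count=0: revealed 13 new [(0,4) (0,5) (1,3) (1,4) (1,5) (2,3) (2,4) (2,5) (3,3) (3,4) (3,5) (4,4) (4,5)] -> total=13
Click 2 (2,0) count=4: revealed 1 new [(2,0)] -> total=14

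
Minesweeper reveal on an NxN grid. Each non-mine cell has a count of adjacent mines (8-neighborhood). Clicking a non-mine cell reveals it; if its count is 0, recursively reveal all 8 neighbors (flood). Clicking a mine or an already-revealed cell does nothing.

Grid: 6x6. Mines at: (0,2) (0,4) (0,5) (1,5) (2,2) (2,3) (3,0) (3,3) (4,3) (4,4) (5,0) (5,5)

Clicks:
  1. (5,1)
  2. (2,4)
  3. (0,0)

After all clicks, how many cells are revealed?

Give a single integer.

Answer: 8

Derivation:
Click 1 (5,1) count=1: revealed 1 new [(5,1)] -> total=1
Click 2 (2,4) count=3: revealed 1 new [(2,4)] -> total=2
Click 3 (0,0) count=0: revealed 6 new [(0,0) (0,1) (1,0) (1,1) (2,0) (2,1)] -> total=8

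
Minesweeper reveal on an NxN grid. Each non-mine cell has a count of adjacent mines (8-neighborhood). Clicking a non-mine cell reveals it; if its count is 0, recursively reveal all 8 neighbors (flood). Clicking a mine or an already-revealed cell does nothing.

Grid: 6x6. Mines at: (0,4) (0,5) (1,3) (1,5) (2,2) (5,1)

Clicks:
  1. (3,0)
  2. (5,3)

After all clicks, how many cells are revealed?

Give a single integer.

Answer: 27

Derivation:
Click 1 (3,0) count=0: revealed 12 new [(0,0) (0,1) (0,2) (1,0) (1,1) (1,2) (2,0) (2,1) (3,0) (3,1) (4,0) (4,1)] -> total=12
Click 2 (5,3) count=0: revealed 15 new [(2,3) (2,4) (2,5) (3,2) (3,3) (3,4) (3,5) (4,2) (4,3) (4,4) (4,5) (5,2) (5,3) (5,4) (5,5)] -> total=27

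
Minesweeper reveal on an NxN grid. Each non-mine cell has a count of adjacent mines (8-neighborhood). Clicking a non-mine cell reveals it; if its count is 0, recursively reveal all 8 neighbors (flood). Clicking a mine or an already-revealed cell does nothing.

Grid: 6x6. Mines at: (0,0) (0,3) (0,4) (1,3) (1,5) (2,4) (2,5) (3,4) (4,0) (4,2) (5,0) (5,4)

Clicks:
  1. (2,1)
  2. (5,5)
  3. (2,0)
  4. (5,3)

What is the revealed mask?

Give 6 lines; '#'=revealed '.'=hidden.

Answer: ......
###...
###...
###...
......
...#.#

Derivation:
Click 1 (2,1) count=0: revealed 9 new [(1,0) (1,1) (1,2) (2,0) (2,1) (2,2) (3,0) (3,1) (3,2)] -> total=9
Click 2 (5,5) count=1: revealed 1 new [(5,5)] -> total=10
Click 3 (2,0) count=0: revealed 0 new [(none)] -> total=10
Click 4 (5,3) count=2: revealed 1 new [(5,3)] -> total=11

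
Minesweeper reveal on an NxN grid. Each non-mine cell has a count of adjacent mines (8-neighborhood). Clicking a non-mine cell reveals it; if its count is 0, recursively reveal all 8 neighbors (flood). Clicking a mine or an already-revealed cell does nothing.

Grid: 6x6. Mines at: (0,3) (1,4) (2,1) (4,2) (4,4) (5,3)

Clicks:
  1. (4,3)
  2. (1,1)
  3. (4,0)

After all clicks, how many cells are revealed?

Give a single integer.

Answer: 8

Derivation:
Click 1 (4,3) count=3: revealed 1 new [(4,3)] -> total=1
Click 2 (1,1) count=1: revealed 1 new [(1,1)] -> total=2
Click 3 (4,0) count=0: revealed 6 new [(3,0) (3,1) (4,0) (4,1) (5,0) (5,1)] -> total=8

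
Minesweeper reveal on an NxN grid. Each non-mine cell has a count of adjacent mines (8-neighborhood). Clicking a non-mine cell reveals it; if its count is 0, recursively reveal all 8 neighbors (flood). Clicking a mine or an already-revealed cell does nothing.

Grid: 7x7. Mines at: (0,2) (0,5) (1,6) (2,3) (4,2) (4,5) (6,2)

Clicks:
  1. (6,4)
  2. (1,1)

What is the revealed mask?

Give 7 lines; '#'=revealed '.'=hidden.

Answer: .......
.#.....
.......
.......
.......
...####
...####

Derivation:
Click 1 (6,4) count=0: revealed 8 new [(5,3) (5,4) (5,5) (5,6) (6,3) (6,4) (6,5) (6,6)] -> total=8
Click 2 (1,1) count=1: revealed 1 new [(1,1)] -> total=9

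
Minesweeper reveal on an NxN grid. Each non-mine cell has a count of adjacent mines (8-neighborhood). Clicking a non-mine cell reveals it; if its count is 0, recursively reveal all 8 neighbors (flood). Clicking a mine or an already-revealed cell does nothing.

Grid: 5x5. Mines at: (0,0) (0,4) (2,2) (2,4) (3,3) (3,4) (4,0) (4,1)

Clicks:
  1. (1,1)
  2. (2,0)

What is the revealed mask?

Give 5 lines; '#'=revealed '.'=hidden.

Answer: .....
##...
##...
##...
.....

Derivation:
Click 1 (1,1) count=2: revealed 1 new [(1,1)] -> total=1
Click 2 (2,0) count=0: revealed 5 new [(1,0) (2,0) (2,1) (3,0) (3,1)] -> total=6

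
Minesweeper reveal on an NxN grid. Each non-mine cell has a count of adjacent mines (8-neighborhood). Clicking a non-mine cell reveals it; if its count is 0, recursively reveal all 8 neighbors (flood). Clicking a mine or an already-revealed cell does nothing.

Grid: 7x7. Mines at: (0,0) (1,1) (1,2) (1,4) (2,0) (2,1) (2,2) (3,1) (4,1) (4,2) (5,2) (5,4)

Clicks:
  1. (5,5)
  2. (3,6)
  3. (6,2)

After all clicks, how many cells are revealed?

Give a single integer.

Click 1 (5,5) count=1: revealed 1 new [(5,5)] -> total=1
Click 2 (3,6) count=0: revealed 19 new [(0,5) (0,6) (1,5) (1,6) (2,3) (2,4) (2,5) (2,6) (3,3) (3,4) (3,5) (3,6) (4,3) (4,4) (4,5) (4,6) (5,6) (6,5) (6,6)] -> total=20
Click 3 (6,2) count=1: revealed 1 new [(6,2)] -> total=21

Answer: 21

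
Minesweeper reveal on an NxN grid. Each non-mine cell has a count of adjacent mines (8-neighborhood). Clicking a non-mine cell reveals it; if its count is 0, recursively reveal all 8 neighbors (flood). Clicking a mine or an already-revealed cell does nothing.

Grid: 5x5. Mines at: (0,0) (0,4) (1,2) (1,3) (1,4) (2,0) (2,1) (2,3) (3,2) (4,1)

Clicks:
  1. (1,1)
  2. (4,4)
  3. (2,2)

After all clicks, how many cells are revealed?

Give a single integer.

Click 1 (1,1) count=4: revealed 1 new [(1,1)] -> total=1
Click 2 (4,4) count=0: revealed 4 new [(3,3) (3,4) (4,3) (4,4)] -> total=5
Click 3 (2,2) count=5: revealed 1 new [(2,2)] -> total=6

Answer: 6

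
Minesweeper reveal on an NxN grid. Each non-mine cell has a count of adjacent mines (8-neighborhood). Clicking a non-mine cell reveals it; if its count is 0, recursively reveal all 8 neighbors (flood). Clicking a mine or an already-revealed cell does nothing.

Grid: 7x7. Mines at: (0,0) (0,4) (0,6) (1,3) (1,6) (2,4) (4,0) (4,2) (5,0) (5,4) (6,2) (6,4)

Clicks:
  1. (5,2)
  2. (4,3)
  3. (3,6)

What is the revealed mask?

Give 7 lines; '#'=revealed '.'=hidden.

Answer: .......
.......
.....##
.....##
...#.##
..#..##
.....##

Derivation:
Click 1 (5,2) count=2: revealed 1 new [(5,2)] -> total=1
Click 2 (4,3) count=2: revealed 1 new [(4,3)] -> total=2
Click 3 (3,6) count=0: revealed 10 new [(2,5) (2,6) (3,5) (3,6) (4,5) (4,6) (5,5) (5,6) (6,5) (6,6)] -> total=12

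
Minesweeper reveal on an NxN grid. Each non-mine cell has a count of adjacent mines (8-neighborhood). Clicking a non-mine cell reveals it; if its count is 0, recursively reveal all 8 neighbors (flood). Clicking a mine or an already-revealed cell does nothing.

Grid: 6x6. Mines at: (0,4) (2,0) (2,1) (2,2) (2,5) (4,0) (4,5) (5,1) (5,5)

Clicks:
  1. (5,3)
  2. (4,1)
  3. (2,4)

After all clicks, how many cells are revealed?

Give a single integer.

Answer: 11

Derivation:
Click 1 (5,3) count=0: revealed 9 new [(3,2) (3,3) (3,4) (4,2) (4,3) (4,4) (5,2) (5,3) (5,4)] -> total=9
Click 2 (4,1) count=2: revealed 1 new [(4,1)] -> total=10
Click 3 (2,4) count=1: revealed 1 new [(2,4)] -> total=11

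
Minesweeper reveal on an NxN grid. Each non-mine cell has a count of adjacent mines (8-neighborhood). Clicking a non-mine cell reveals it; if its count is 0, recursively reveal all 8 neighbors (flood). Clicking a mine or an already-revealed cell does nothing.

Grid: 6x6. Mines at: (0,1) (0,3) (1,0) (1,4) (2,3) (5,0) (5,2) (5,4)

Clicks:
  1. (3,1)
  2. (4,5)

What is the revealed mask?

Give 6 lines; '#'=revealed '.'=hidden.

Answer: ......
......
###...
###...
###..#
......

Derivation:
Click 1 (3,1) count=0: revealed 9 new [(2,0) (2,1) (2,2) (3,0) (3,1) (3,2) (4,0) (4,1) (4,2)] -> total=9
Click 2 (4,5) count=1: revealed 1 new [(4,5)] -> total=10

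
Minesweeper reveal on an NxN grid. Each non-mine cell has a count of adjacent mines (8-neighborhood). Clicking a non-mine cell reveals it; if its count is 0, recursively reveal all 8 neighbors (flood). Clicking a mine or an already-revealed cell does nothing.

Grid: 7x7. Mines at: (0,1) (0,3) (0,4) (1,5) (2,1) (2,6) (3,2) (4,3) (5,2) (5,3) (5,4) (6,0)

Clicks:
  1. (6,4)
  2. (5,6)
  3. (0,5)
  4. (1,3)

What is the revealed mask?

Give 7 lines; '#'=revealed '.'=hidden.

Answer: .....#.
...#...
.......
.....##
.....##
.....##
....###

Derivation:
Click 1 (6,4) count=2: revealed 1 new [(6,4)] -> total=1
Click 2 (5,6) count=0: revealed 8 new [(3,5) (3,6) (4,5) (4,6) (5,5) (5,6) (6,5) (6,6)] -> total=9
Click 3 (0,5) count=2: revealed 1 new [(0,5)] -> total=10
Click 4 (1,3) count=2: revealed 1 new [(1,3)] -> total=11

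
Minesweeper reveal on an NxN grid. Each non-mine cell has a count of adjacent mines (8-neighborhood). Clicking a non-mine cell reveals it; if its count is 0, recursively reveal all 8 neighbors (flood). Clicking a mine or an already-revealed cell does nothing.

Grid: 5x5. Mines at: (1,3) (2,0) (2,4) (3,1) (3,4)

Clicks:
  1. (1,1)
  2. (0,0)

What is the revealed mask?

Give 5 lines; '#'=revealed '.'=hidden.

Answer: ###..
###..
.....
.....
.....

Derivation:
Click 1 (1,1) count=1: revealed 1 new [(1,1)] -> total=1
Click 2 (0,0) count=0: revealed 5 new [(0,0) (0,1) (0,2) (1,0) (1,2)] -> total=6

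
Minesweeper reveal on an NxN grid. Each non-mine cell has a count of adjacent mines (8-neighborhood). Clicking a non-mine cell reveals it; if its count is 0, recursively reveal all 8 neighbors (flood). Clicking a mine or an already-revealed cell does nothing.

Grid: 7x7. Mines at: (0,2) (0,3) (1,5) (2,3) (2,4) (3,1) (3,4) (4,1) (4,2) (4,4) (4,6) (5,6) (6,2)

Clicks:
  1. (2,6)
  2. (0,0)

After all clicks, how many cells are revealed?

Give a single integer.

Answer: 7

Derivation:
Click 1 (2,6) count=1: revealed 1 new [(2,6)] -> total=1
Click 2 (0,0) count=0: revealed 6 new [(0,0) (0,1) (1,0) (1,1) (2,0) (2,1)] -> total=7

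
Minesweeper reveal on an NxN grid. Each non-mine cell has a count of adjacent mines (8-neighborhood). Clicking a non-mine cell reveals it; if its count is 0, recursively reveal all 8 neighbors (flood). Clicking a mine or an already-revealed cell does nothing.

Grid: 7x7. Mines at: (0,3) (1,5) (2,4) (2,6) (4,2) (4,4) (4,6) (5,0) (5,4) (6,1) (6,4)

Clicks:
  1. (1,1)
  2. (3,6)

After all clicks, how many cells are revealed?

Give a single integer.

Click 1 (1,1) count=0: revealed 17 new [(0,0) (0,1) (0,2) (1,0) (1,1) (1,2) (1,3) (2,0) (2,1) (2,2) (2,3) (3,0) (3,1) (3,2) (3,3) (4,0) (4,1)] -> total=17
Click 2 (3,6) count=2: revealed 1 new [(3,6)] -> total=18

Answer: 18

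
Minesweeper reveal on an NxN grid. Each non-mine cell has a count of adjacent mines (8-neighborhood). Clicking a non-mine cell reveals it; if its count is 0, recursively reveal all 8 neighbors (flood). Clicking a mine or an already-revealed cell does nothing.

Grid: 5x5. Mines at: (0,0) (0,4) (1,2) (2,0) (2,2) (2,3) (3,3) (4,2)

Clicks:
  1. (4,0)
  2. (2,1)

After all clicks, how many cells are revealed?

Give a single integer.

Answer: 5

Derivation:
Click 1 (4,0) count=0: revealed 4 new [(3,0) (3,1) (4,0) (4,1)] -> total=4
Click 2 (2,1) count=3: revealed 1 new [(2,1)] -> total=5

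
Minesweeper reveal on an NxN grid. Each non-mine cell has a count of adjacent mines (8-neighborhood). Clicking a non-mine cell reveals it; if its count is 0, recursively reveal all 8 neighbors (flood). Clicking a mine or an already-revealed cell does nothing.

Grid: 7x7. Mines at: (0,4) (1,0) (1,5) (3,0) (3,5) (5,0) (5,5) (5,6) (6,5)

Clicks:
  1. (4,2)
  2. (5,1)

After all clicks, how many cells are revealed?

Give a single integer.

Answer: 27

Derivation:
Click 1 (4,2) count=0: revealed 27 new [(0,1) (0,2) (0,3) (1,1) (1,2) (1,3) (1,4) (2,1) (2,2) (2,3) (2,4) (3,1) (3,2) (3,3) (3,4) (4,1) (4,2) (4,3) (4,4) (5,1) (5,2) (5,3) (5,4) (6,1) (6,2) (6,3) (6,4)] -> total=27
Click 2 (5,1) count=1: revealed 0 new [(none)] -> total=27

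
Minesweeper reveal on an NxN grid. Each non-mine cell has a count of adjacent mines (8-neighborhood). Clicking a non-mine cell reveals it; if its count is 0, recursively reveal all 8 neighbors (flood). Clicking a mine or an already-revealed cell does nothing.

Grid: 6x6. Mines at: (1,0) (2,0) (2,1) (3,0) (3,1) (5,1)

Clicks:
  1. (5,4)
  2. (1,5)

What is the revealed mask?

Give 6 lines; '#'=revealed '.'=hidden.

Click 1 (5,4) count=0: revealed 26 new [(0,1) (0,2) (0,3) (0,4) (0,5) (1,1) (1,2) (1,3) (1,4) (1,5) (2,2) (2,3) (2,4) (2,5) (3,2) (3,3) (3,4) (3,5) (4,2) (4,3) (4,4) (4,5) (5,2) (5,3) (5,4) (5,5)] -> total=26
Click 2 (1,5) count=0: revealed 0 new [(none)] -> total=26

Answer: .#####
.#####
..####
..####
..####
..####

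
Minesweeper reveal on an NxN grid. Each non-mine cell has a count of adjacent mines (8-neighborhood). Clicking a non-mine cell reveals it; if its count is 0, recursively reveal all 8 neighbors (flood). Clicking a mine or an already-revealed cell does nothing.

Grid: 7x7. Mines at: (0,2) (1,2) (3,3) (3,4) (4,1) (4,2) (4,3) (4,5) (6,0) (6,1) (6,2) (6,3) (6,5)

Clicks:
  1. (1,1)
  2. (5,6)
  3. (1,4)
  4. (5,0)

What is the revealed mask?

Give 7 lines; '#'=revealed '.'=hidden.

Answer: ...####
.#.####
...####
.....##
.......
#.....#
.......

Derivation:
Click 1 (1,1) count=2: revealed 1 new [(1,1)] -> total=1
Click 2 (5,6) count=2: revealed 1 new [(5,6)] -> total=2
Click 3 (1,4) count=0: revealed 14 new [(0,3) (0,4) (0,5) (0,6) (1,3) (1,4) (1,5) (1,6) (2,3) (2,4) (2,5) (2,6) (3,5) (3,6)] -> total=16
Click 4 (5,0) count=3: revealed 1 new [(5,0)] -> total=17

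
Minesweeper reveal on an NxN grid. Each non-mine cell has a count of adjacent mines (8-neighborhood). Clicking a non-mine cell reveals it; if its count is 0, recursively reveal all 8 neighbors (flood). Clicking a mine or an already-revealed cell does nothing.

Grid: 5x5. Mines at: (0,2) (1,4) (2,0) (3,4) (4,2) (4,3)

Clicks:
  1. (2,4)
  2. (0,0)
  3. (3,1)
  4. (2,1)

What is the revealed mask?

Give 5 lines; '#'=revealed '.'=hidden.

Click 1 (2,4) count=2: revealed 1 new [(2,4)] -> total=1
Click 2 (0,0) count=0: revealed 4 new [(0,0) (0,1) (1,0) (1,1)] -> total=5
Click 3 (3,1) count=2: revealed 1 new [(3,1)] -> total=6
Click 4 (2,1) count=1: revealed 1 new [(2,1)] -> total=7

Answer: ##...
##...
.#..#
.#...
.....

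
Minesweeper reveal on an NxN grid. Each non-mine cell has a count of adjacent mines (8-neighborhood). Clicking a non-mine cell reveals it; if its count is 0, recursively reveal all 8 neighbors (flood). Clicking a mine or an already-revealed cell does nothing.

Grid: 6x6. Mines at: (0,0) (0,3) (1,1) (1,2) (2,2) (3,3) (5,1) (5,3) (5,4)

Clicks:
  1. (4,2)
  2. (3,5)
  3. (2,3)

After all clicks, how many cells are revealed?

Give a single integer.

Click 1 (4,2) count=3: revealed 1 new [(4,2)] -> total=1
Click 2 (3,5) count=0: revealed 10 new [(0,4) (0,5) (1,4) (1,5) (2,4) (2,5) (3,4) (3,5) (4,4) (4,5)] -> total=11
Click 3 (2,3) count=3: revealed 1 new [(2,3)] -> total=12

Answer: 12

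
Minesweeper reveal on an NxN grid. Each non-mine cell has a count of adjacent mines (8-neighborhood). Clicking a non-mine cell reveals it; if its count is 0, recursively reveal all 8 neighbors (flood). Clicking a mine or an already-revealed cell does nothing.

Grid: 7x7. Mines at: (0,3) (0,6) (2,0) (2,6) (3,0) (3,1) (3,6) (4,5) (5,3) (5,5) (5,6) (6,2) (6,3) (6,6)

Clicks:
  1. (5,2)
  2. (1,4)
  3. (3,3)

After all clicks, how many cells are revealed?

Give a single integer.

Answer: 16

Derivation:
Click 1 (5,2) count=3: revealed 1 new [(5,2)] -> total=1
Click 2 (1,4) count=1: revealed 1 new [(1,4)] -> total=2
Click 3 (3,3) count=0: revealed 14 new [(1,2) (1,3) (1,5) (2,2) (2,3) (2,4) (2,5) (3,2) (3,3) (3,4) (3,5) (4,2) (4,3) (4,4)] -> total=16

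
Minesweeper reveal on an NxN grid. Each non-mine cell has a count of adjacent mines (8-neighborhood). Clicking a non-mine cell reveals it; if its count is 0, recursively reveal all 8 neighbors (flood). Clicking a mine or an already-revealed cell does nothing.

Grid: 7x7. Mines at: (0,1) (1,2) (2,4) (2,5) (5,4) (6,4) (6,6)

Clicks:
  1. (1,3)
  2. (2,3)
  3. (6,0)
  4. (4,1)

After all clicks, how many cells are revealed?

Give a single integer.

Click 1 (1,3) count=2: revealed 1 new [(1,3)] -> total=1
Click 2 (2,3) count=2: revealed 1 new [(2,3)] -> total=2
Click 3 (6,0) count=0: revealed 21 new [(1,0) (1,1) (2,0) (2,1) (2,2) (3,0) (3,1) (3,2) (3,3) (4,0) (4,1) (4,2) (4,3) (5,0) (5,1) (5,2) (5,3) (6,0) (6,1) (6,2) (6,3)] -> total=23
Click 4 (4,1) count=0: revealed 0 new [(none)] -> total=23

Answer: 23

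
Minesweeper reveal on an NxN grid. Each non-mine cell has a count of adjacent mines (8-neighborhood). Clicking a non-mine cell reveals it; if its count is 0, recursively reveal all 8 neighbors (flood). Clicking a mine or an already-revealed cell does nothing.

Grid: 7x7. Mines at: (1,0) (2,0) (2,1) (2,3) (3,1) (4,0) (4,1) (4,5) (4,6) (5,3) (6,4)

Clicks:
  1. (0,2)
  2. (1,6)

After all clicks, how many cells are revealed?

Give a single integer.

Click 1 (0,2) count=0: revealed 18 new [(0,1) (0,2) (0,3) (0,4) (0,5) (0,6) (1,1) (1,2) (1,3) (1,4) (1,5) (1,6) (2,4) (2,5) (2,6) (3,4) (3,5) (3,6)] -> total=18
Click 2 (1,6) count=0: revealed 0 new [(none)] -> total=18

Answer: 18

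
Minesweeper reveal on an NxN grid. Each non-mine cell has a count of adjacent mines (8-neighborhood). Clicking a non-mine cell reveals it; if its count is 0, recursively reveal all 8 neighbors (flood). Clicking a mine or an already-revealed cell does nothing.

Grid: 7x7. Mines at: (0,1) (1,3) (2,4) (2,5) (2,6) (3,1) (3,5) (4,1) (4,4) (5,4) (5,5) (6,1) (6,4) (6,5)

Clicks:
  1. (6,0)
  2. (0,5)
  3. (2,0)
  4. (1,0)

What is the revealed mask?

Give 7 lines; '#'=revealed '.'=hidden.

Click 1 (6,0) count=1: revealed 1 new [(6,0)] -> total=1
Click 2 (0,5) count=0: revealed 6 new [(0,4) (0,5) (0,6) (1,4) (1,5) (1,6)] -> total=7
Click 3 (2,0) count=1: revealed 1 new [(2,0)] -> total=8
Click 4 (1,0) count=1: revealed 1 new [(1,0)] -> total=9

Answer: ....###
#...###
#......
.......
.......
.......
#......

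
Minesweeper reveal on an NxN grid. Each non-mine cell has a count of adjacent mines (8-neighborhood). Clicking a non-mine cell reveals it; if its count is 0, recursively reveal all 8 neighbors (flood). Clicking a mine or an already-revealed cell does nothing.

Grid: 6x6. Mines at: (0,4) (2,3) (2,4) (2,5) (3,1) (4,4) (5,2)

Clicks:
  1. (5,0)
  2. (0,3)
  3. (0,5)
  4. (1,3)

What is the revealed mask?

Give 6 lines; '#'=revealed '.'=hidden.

Answer: ...#.#
...#..
......
......
##....
##....

Derivation:
Click 1 (5,0) count=0: revealed 4 new [(4,0) (4,1) (5,0) (5,1)] -> total=4
Click 2 (0,3) count=1: revealed 1 new [(0,3)] -> total=5
Click 3 (0,5) count=1: revealed 1 new [(0,5)] -> total=6
Click 4 (1,3) count=3: revealed 1 new [(1,3)] -> total=7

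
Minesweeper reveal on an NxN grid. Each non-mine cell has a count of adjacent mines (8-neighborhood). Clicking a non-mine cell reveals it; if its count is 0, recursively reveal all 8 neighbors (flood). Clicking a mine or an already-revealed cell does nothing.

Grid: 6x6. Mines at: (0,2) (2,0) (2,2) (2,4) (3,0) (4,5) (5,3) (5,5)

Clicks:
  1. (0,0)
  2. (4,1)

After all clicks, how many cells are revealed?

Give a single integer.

Answer: 5

Derivation:
Click 1 (0,0) count=0: revealed 4 new [(0,0) (0,1) (1,0) (1,1)] -> total=4
Click 2 (4,1) count=1: revealed 1 new [(4,1)] -> total=5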